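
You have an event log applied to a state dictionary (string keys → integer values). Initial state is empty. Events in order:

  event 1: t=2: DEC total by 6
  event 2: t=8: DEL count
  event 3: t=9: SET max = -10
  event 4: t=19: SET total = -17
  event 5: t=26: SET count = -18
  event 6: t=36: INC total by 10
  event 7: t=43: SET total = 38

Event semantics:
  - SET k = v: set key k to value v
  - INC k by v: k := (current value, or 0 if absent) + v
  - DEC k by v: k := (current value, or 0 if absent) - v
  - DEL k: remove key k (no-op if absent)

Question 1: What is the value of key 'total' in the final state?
Track key 'total' through all 7 events:
  event 1 (t=2: DEC total by 6): total (absent) -> -6
  event 2 (t=8: DEL count): total unchanged
  event 3 (t=9: SET max = -10): total unchanged
  event 4 (t=19: SET total = -17): total -6 -> -17
  event 5 (t=26: SET count = -18): total unchanged
  event 6 (t=36: INC total by 10): total -17 -> -7
  event 7 (t=43: SET total = 38): total -7 -> 38
Final: total = 38

Answer: 38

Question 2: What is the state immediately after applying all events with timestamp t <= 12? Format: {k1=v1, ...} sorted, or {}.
Apply events with t <= 12 (3 events):
  after event 1 (t=2: DEC total by 6): {total=-6}
  after event 2 (t=8: DEL count): {total=-6}
  after event 3 (t=9: SET max = -10): {max=-10, total=-6}

Answer: {max=-10, total=-6}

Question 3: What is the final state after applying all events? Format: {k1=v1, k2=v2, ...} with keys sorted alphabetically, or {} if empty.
  after event 1 (t=2: DEC total by 6): {total=-6}
  after event 2 (t=8: DEL count): {total=-6}
  after event 3 (t=9: SET max = -10): {max=-10, total=-6}
  after event 4 (t=19: SET total = -17): {max=-10, total=-17}
  after event 5 (t=26: SET count = -18): {count=-18, max=-10, total=-17}
  after event 6 (t=36: INC total by 10): {count=-18, max=-10, total=-7}
  after event 7 (t=43: SET total = 38): {count=-18, max=-10, total=38}

Answer: {count=-18, max=-10, total=38}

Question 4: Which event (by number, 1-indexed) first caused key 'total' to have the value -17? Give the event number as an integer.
Answer: 4

Derivation:
Looking for first event where total becomes -17:
  event 1: total = -6
  event 2: total = -6
  event 3: total = -6
  event 4: total -6 -> -17  <-- first match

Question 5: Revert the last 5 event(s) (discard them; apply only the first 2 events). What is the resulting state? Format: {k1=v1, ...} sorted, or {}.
Keep first 2 events (discard last 5):
  after event 1 (t=2: DEC total by 6): {total=-6}
  after event 2 (t=8: DEL count): {total=-6}

Answer: {total=-6}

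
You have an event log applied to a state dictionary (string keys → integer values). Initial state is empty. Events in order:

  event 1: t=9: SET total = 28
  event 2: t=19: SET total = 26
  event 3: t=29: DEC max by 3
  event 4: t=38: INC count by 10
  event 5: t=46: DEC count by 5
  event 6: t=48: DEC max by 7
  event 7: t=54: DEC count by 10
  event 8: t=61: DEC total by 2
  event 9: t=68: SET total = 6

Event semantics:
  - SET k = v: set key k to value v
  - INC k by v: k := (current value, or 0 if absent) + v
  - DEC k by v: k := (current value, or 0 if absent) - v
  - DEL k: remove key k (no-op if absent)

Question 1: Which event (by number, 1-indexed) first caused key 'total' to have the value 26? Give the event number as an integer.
Looking for first event where total becomes 26:
  event 1: total = 28
  event 2: total 28 -> 26  <-- first match

Answer: 2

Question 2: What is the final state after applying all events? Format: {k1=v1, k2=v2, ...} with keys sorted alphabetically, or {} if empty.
Answer: {count=-5, max=-10, total=6}

Derivation:
  after event 1 (t=9: SET total = 28): {total=28}
  after event 2 (t=19: SET total = 26): {total=26}
  after event 3 (t=29: DEC max by 3): {max=-3, total=26}
  after event 4 (t=38: INC count by 10): {count=10, max=-3, total=26}
  after event 5 (t=46: DEC count by 5): {count=5, max=-3, total=26}
  after event 6 (t=48: DEC max by 7): {count=5, max=-10, total=26}
  after event 7 (t=54: DEC count by 10): {count=-5, max=-10, total=26}
  after event 8 (t=61: DEC total by 2): {count=-5, max=-10, total=24}
  after event 9 (t=68: SET total = 6): {count=-5, max=-10, total=6}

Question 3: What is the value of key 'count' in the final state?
Track key 'count' through all 9 events:
  event 1 (t=9: SET total = 28): count unchanged
  event 2 (t=19: SET total = 26): count unchanged
  event 3 (t=29: DEC max by 3): count unchanged
  event 4 (t=38: INC count by 10): count (absent) -> 10
  event 5 (t=46: DEC count by 5): count 10 -> 5
  event 6 (t=48: DEC max by 7): count unchanged
  event 7 (t=54: DEC count by 10): count 5 -> -5
  event 8 (t=61: DEC total by 2): count unchanged
  event 9 (t=68: SET total = 6): count unchanged
Final: count = -5

Answer: -5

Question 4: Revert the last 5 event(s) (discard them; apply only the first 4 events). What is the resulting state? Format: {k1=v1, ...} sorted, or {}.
Answer: {count=10, max=-3, total=26}

Derivation:
Keep first 4 events (discard last 5):
  after event 1 (t=9: SET total = 28): {total=28}
  after event 2 (t=19: SET total = 26): {total=26}
  after event 3 (t=29: DEC max by 3): {max=-3, total=26}
  after event 4 (t=38: INC count by 10): {count=10, max=-3, total=26}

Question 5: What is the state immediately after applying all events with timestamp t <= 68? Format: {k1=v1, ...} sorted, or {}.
Apply events with t <= 68 (9 events):
  after event 1 (t=9: SET total = 28): {total=28}
  after event 2 (t=19: SET total = 26): {total=26}
  after event 3 (t=29: DEC max by 3): {max=-3, total=26}
  after event 4 (t=38: INC count by 10): {count=10, max=-3, total=26}
  after event 5 (t=46: DEC count by 5): {count=5, max=-3, total=26}
  after event 6 (t=48: DEC max by 7): {count=5, max=-10, total=26}
  after event 7 (t=54: DEC count by 10): {count=-5, max=-10, total=26}
  after event 8 (t=61: DEC total by 2): {count=-5, max=-10, total=24}
  after event 9 (t=68: SET total = 6): {count=-5, max=-10, total=6}

Answer: {count=-5, max=-10, total=6}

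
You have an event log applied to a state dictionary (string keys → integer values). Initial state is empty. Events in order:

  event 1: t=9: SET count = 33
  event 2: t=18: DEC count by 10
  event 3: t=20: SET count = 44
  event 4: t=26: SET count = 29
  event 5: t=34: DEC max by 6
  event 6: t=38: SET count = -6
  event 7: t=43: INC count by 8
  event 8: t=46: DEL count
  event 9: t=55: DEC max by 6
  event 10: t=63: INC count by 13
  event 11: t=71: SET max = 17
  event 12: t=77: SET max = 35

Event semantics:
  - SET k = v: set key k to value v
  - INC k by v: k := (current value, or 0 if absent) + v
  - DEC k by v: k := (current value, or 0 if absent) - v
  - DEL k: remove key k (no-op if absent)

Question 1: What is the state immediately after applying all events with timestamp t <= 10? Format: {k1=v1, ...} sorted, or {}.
Apply events with t <= 10 (1 events):
  after event 1 (t=9: SET count = 33): {count=33}

Answer: {count=33}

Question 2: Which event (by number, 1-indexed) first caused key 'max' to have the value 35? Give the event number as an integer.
Answer: 12

Derivation:
Looking for first event where max becomes 35:
  event 5: max = -6
  event 6: max = -6
  event 7: max = -6
  event 8: max = -6
  event 9: max = -12
  event 10: max = -12
  event 11: max = 17
  event 12: max 17 -> 35  <-- first match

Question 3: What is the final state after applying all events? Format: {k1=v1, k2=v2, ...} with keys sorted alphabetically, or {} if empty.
Answer: {count=13, max=35}

Derivation:
  after event 1 (t=9: SET count = 33): {count=33}
  after event 2 (t=18: DEC count by 10): {count=23}
  after event 3 (t=20: SET count = 44): {count=44}
  after event 4 (t=26: SET count = 29): {count=29}
  after event 5 (t=34: DEC max by 6): {count=29, max=-6}
  after event 6 (t=38: SET count = -6): {count=-6, max=-6}
  after event 7 (t=43: INC count by 8): {count=2, max=-6}
  after event 8 (t=46: DEL count): {max=-6}
  after event 9 (t=55: DEC max by 6): {max=-12}
  after event 10 (t=63: INC count by 13): {count=13, max=-12}
  after event 11 (t=71: SET max = 17): {count=13, max=17}
  after event 12 (t=77: SET max = 35): {count=13, max=35}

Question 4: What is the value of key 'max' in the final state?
Answer: 35

Derivation:
Track key 'max' through all 12 events:
  event 1 (t=9: SET count = 33): max unchanged
  event 2 (t=18: DEC count by 10): max unchanged
  event 3 (t=20: SET count = 44): max unchanged
  event 4 (t=26: SET count = 29): max unchanged
  event 5 (t=34: DEC max by 6): max (absent) -> -6
  event 6 (t=38: SET count = -6): max unchanged
  event 7 (t=43: INC count by 8): max unchanged
  event 8 (t=46: DEL count): max unchanged
  event 9 (t=55: DEC max by 6): max -6 -> -12
  event 10 (t=63: INC count by 13): max unchanged
  event 11 (t=71: SET max = 17): max -12 -> 17
  event 12 (t=77: SET max = 35): max 17 -> 35
Final: max = 35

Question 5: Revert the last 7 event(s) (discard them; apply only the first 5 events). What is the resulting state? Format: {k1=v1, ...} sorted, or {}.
Answer: {count=29, max=-6}

Derivation:
Keep first 5 events (discard last 7):
  after event 1 (t=9: SET count = 33): {count=33}
  after event 2 (t=18: DEC count by 10): {count=23}
  after event 3 (t=20: SET count = 44): {count=44}
  after event 4 (t=26: SET count = 29): {count=29}
  after event 5 (t=34: DEC max by 6): {count=29, max=-6}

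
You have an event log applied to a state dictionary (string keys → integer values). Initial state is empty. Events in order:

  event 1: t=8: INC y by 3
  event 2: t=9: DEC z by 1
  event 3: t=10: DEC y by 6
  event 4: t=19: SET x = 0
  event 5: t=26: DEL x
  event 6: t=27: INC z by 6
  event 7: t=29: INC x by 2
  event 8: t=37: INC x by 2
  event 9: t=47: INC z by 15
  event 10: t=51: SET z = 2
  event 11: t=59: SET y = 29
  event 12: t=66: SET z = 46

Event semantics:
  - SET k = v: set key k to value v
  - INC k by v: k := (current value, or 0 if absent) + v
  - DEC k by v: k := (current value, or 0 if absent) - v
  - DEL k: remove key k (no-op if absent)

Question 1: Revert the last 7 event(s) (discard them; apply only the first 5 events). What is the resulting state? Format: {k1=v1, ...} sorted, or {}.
Answer: {y=-3, z=-1}

Derivation:
Keep first 5 events (discard last 7):
  after event 1 (t=8: INC y by 3): {y=3}
  after event 2 (t=9: DEC z by 1): {y=3, z=-1}
  after event 3 (t=10: DEC y by 6): {y=-3, z=-1}
  after event 4 (t=19: SET x = 0): {x=0, y=-3, z=-1}
  after event 5 (t=26: DEL x): {y=-3, z=-1}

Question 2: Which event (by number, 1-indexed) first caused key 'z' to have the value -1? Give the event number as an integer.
Answer: 2

Derivation:
Looking for first event where z becomes -1:
  event 2: z (absent) -> -1  <-- first match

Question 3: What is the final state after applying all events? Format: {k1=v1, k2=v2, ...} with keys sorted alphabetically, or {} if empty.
Answer: {x=4, y=29, z=46}

Derivation:
  after event 1 (t=8: INC y by 3): {y=3}
  after event 2 (t=9: DEC z by 1): {y=3, z=-1}
  after event 3 (t=10: DEC y by 6): {y=-3, z=-1}
  after event 4 (t=19: SET x = 0): {x=0, y=-3, z=-1}
  after event 5 (t=26: DEL x): {y=-3, z=-1}
  after event 6 (t=27: INC z by 6): {y=-3, z=5}
  after event 7 (t=29: INC x by 2): {x=2, y=-3, z=5}
  after event 8 (t=37: INC x by 2): {x=4, y=-3, z=5}
  after event 9 (t=47: INC z by 15): {x=4, y=-3, z=20}
  after event 10 (t=51: SET z = 2): {x=4, y=-3, z=2}
  after event 11 (t=59: SET y = 29): {x=4, y=29, z=2}
  after event 12 (t=66: SET z = 46): {x=4, y=29, z=46}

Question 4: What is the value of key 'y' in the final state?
Track key 'y' through all 12 events:
  event 1 (t=8: INC y by 3): y (absent) -> 3
  event 2 (t=9: DEC z by 1): y unchanged
  event 3 (t=10: DEC y by 6): y 3 -> -3
  event 4 (t=19: SET x = 0): y unchanged
  event 5 (t=26: DEL x): y unchanged
  event 6 (t=27: INC z by 6): y unchanged
  event 7 (t=29: INC x by 2): y unchanged
  event 8 (t=37: INC x by 2): y unchanged
  event 9 (t=47: INC z by 15): y unchanged
  event 10 (t=51: SET z = 2): y unchanged
  event 11 (t=59: SET y = 29): y -3 -> 29
  event 12 (t=66: SET z = 46): y unchanged
Final: y = 29

Answer: 29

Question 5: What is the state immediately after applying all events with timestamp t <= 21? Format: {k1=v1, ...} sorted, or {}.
Apply events with t <= 21 (4 events):
  after event 1 (t=8: INC y by 3): {y=3}
  after event 2 (t=9: DEC z by 1): {y=3, z=-1}
  after event 3 (t=10: DEC y by 6): {y=-3, z=-1}
  after event 4 (t=19: SET x = 0): {x=0, y=-3, z=-1}

Answer: {x=0, y=-3, z=-1}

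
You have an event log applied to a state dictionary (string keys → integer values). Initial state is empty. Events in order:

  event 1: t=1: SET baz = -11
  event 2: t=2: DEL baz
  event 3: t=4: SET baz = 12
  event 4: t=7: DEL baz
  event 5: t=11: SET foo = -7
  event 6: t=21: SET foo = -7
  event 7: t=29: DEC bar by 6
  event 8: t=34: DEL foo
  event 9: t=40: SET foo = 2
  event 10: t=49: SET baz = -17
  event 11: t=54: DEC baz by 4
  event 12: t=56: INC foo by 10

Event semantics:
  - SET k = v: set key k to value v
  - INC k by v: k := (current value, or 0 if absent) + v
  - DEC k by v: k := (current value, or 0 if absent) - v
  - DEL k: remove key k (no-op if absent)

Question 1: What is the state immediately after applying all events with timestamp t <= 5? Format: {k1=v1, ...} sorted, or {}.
Apply events with t <= 5 (3 events):
  after event 1 (t=1: SET baz = -11): {baz=-11}
  after event 2 (t=2: DEL baz): {}
  after event 3 (t=4: SET baz = 12): {baz=12}

Answer: {baz=12}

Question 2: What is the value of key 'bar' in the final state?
Track key 'bar' through all 12 events:
  event 1 (t=1: SET baz = -11): bar unchanged
  event 2 (t=2: DEL baz): bar unchanged
  event 3 (t=4: SET baz = 12): bar unchanged
  event 4 (t=7: DEL baz): bar unchanged
  event 5 (t=11: SET foo = -7): bar unchanged
  event 6 (t=21: SET foo = -7): bar unchanged
  event 7 (t=29: DEC bar by 6): bar (absent) -> -6
  event 8 (t=34: DEL foo): bar unchanged
  event 9 (t=40: SET foo = 2): bar unchanged
  event 10 (t=49: SET baz = -17): bar unchanged
  event 11 (t=54: DEC baz by 4): bar unchanged
  event 12 (t=56: INC foo by 10): bar unchanged
Final: bar = -6

Answer: -6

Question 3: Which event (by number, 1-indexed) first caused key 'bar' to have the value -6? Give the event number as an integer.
Looking for first event where bar becomes -6:
  event 7: bar (absent) -> -6  <-- first match

Answer: 7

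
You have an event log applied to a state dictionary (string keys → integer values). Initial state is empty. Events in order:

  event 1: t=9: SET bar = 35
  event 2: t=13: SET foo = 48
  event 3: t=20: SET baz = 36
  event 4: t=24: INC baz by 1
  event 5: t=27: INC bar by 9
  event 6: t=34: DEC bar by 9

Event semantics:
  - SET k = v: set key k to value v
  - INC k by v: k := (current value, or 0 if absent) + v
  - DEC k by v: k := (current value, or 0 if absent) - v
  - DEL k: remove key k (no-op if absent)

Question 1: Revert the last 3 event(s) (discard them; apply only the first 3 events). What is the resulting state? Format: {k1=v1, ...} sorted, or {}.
Answer: {bar=35, baz=36, foo=48}

Derivation:
Keep first 3 events (discard last 3):
  after event 1 (t=9: SET bar = 35): {bar=35}
  after event 2 (t=13: SET foo = 48): {bar=35, foo=48}
  after event 3 (t=20: SET baz = 36): {bar=35, baz=36, foo=48}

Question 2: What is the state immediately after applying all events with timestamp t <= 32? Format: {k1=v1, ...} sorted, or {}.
Apply events with t <= 32 (5 events):
  after event 1 (t=9: SET bar = 35): {bar=35}
  after event 2 (t=13: SET foo = 48): {bar=35, foo=48}
  after event 3 (t=20: SET baz = 36): {bar=35, baz=36, foo=48}
  after event 4 (t=24: INC baz by 1): {bar=35, baz=37, foo=48}
  after event 5 (t=27: INC bar by 9): {bar=44, baz=37, foo=48}

Answer: {bar=44, baz=37, foo=48}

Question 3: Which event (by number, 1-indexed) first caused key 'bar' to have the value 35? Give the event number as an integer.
Answer: 1

Derivation:
Looking for first event where bar becomes 35:
  event 1: bar (absent) -> 35  <-- first match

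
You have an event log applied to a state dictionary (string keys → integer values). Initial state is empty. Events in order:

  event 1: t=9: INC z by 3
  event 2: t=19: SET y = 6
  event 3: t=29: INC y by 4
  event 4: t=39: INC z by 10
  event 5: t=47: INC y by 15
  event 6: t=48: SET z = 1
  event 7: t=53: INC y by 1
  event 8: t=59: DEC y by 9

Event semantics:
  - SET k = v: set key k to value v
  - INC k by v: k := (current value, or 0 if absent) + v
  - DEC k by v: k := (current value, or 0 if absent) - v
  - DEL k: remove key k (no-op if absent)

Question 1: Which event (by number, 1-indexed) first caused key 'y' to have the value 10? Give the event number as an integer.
Looking for first event where y becomes 10:
  event 2: y = 6
  event 3: y 6 -> 10  <-- first match

Answer: 3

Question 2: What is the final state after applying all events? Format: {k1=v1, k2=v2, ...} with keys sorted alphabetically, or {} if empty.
Answer: {y=17, z=1}

Derivation:
  after event 1 (t=9: INC z by 3): {z=3}
  after event 2 (t=19: SET y = 6): {y=6, z=3}
  after event 3 (t=29: INC y by 4): {y=10, z=3}
  after event 4 (t=39: INC z by 10): {y=10, z=13}
  after event 5 (t=47: INC y by 15): {y=25, z=13}
  after event 6 (t=48: SET z = 1): {y=25, z=1}
  after event 7 (t=53: INC y by 1): {y=26, z=1}
  after event 8 (t=59: DEC y by 9): {y=17, z=1}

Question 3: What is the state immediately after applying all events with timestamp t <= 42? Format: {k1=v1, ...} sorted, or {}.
Answer: {y=10, z=13}

Derivation:
Apply events with t <= 42 (4 events):
  after event 1 (t=9: INC z by 3): {z=3}
  after event 2 (t=19: SET y = 6): {y=6, z=3}
  after event 3 (t=29: INC y by 4): {y=10, z=3}
  after event 4 (t=39: INC z by 10): {y=10, z=13}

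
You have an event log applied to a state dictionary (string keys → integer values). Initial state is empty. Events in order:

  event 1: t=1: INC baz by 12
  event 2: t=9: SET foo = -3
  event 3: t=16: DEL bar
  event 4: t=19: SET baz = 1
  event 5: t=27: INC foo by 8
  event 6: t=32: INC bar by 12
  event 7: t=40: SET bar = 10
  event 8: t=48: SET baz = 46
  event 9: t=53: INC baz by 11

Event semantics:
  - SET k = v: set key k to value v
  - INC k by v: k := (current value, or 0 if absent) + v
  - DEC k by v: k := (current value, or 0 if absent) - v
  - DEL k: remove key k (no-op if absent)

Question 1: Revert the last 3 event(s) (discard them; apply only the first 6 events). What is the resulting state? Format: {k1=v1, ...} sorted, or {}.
Keep first 6 events (discard last 3):
  after event 1 (t=1: INC baz by 12): {baz=12}
  after event 2 (t=9: SET foo = -3): {baz=12, foo=-3}
  after event 3 (t=16: DEL bar): {baz=12, foo=-3}
  after event 4 (t=19: SET baz = 1): {baz=1, foo=-3}
  after event 5 (t=27: INC foo by 8): {baz=1, foo=5}
  after event 6 (t=32: INC bar by 12): {bar=12, baz=1, foo=5}

Answer: {bar=12, baz=1, foo=5}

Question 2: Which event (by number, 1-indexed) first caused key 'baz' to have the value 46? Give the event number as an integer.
Answer: 8

Derivation:
Looking for first event where baz becomes 46:
  event 1: baz = 12
  event 2: baz = 12
  event 3: baz = 12
  event 4: baz = 1
  event 5: baz = 1
  event 6: baz = 1
  event 7: baz = 1
  event 8: baz 1 -> 46  <-- first match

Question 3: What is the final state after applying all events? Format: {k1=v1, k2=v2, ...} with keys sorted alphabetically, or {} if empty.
  after event 1 (t=1: INC baz by 12): {baz=12}
  after event 2 (t=9: SET foo = -3): {baz=12, foo=-3}
  after event 3 (t=16: DEL bar): {baz=12, foo=-3}
  after event 4 (t=19: SET baz = 1): {baz=1, foo=-3}
  after event 5 (t=27: INC foo by 8): {baz=1, foo=5}
  after event 6 (t=32: INC bar by 12): {bar=12, baz=1, foo=5}
  after event 7 (t=40: SET bar = 10): {bar=10, baz=1, foo=5}
  after event 8 (t=48: SET baz = 46): {bar=10, baz=46, foo=5}
  after event 9 (t=53: INC baz by 11): {bar=10, baz=57, foo=5}

Answer: {bar=10, baz=57, foo=5}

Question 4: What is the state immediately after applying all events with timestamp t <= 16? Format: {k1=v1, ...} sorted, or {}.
Apply events with t <= 16 (3 events):
  after event 1 (t=1: INC baz by 12): {baz=12}
  after event 2 (t=9: SET foo = -3): {baz=12, foo=-3}
  after event 3 (t=16: DEL bar): {baz=12, foo=-3}

Answer: {baz=12, foo=-3}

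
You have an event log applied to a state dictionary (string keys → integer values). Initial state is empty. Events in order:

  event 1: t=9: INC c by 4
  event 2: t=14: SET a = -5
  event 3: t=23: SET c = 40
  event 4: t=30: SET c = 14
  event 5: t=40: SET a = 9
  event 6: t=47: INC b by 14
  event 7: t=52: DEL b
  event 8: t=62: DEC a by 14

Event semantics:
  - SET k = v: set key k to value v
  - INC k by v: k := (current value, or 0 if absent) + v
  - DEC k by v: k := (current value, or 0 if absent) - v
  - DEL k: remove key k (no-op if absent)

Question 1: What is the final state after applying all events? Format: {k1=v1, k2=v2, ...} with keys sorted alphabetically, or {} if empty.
  after event 1 (t=9: INC c by 4): {c=4}
  after event 2 (t=14: SET a = -5): {a=-5, c=4}
  after event 3 (t=23: SET c = 40): {a=-5, c=40}
  after event 4 (t=30: SET c = 14): {a=-5, c=14}
  after event 5 (t=40: SET a = 9): {a=9, c=14}
  after event 6 (t=47: INC b by 14): {a=9, b=14, c=14}
  after event 7 (t=52: DEL b): {a=9, c=14}
  after event 8 (t=62: DEC a by 14): {a=-5, c=14}

Answer: {a=-5, c=14}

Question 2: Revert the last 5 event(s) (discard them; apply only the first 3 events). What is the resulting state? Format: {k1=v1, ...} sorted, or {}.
Keep first 3 events (discard last 5):
  after event 1 (t=9: INC c by 4): {c=4}
  after event 2 (t=14: SET a = -5): {a=-5, c=4}
  after event 3 (t=23: SET c = 40): {a=-5, c=40}

Answer: {a=-5, c=40}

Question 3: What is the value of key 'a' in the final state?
Answer: -5

Derivation:
Track key 'a' through all 8 events:
  event 1 (t=9: INC c by 4): a unchanged
  event 2 (t=14: SET a = -5): a (absent) -> -5
  event 3 (t=23: SET c = 40): a unchanged
  event 4 (t=30: SET c = 14): a unchanged
  event 5 (t=40: SET a = 9): a -5 -> 9
  event 6 (t=47: INC b by 14): a unchanged
  event 7 (t=52: DEL b): a unchanged
  event 8 (t=62: DEC a by 14): a 9 -> -5
Final: a = -5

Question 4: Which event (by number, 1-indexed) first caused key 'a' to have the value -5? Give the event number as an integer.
Answer: 2

Derivation:
Looking for first event where a becomes -5:
  event 2: a (absent) -> -5  <-- first match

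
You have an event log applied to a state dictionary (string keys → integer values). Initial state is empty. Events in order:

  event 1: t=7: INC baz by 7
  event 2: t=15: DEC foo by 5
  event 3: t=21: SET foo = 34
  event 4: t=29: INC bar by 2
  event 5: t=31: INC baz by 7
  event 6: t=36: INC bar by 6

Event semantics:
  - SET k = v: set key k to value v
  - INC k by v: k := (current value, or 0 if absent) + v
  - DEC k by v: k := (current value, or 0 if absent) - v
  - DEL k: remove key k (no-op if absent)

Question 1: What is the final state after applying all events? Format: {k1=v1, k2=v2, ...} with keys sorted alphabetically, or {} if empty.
Answer: {bar=8, baz=14, foo=34}

Derivation:
  after event 1 (t=7: INC baz by 7): {baz=7}
  after event 2 (t=15: DEC foo by 5): {baz=7, foo=-5}
  after event 3 (t=21: SET foo = 34): {baz=7, foo=34}
  after event 4 (t=29: INC bar by 2): {bar=2, baz=7, foo=34}
  after event 5 (t=31: INC baz by 7): {bar=2, baz=14, foo=34}
  after event 6 (t=36: INC bar by 6): {bar=8, baz=14, foo=34}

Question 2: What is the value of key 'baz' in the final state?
Track key 'baz' through all 6 events:
  event 1 (t=7: INC baz by 7): baz (absent) -> 7
  event 2 (t=15: DEC foo by 5): baz unchanged
  event 3 (t=21: SET foo = 34): baz unchanged
  event 4 (t=29: INC bar by 2): baz unchanged
  event 5 (t=31: INC baz by 7): baz 7 -> 14
  event 6 (t=36: INC bar by 6): baz unchanged
Final: baz = 14

Answer: 14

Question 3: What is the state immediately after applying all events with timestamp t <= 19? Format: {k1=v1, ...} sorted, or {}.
Apply events with t <= 19 (2 events):
  after event 1 (t=7: INC baz by 7): {baz=7}
  after event 2 (t=15: DEC foo by 5): {baz=7, foo=-5}

Answer: {baz=7, foo=-5}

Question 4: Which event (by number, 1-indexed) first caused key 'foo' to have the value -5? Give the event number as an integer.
Answer: 2

Derivation:
Looking for first event where foo becomes -5:
  event 2: foo (absent) -> -5  <-- first match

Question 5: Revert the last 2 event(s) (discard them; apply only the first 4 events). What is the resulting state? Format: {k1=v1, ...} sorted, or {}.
Answer: {bar=2, baz=7, foo=34}

Derivation:
Keep first 4 events (discard last 2):
  after event 1 (t=7: INC baz by 7): {baz=7}
  after event 2 (t=15: DEC foo by 5): {baz=7, foo=-5}
  after event 3 (t=21: SET foo = 34): {baz=7, foo=34}
  after event 4 (t=29: INC bar by 2): {bar=2, baz=7, foo=34}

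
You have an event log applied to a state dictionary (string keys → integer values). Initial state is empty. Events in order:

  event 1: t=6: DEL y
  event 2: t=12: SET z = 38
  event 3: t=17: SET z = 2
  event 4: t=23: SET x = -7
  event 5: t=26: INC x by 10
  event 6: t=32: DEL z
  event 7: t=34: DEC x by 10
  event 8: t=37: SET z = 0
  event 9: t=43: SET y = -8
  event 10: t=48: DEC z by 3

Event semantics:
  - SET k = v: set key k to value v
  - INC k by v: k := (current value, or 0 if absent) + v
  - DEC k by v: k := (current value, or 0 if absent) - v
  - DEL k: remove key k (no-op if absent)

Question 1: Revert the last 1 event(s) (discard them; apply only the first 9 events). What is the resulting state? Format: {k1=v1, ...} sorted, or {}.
Answer: {x=-7, y=-8, z=0}

Derivation:
Keep first 9 events (discard last 1):
  after event 1 (t=6: DEL y): {}
  after event 2 (t=12: SET z = 38): {z=38}
  after event 3 (t=17: SET z = 2): {z=2}
  after event 4 (t=23: SET x = -7): {x=-7, z=2}
  after event 5 (t=26: INC x by 10): {x=3, z=2}
  after event 6 (t=32: DEL z): {x=3}
  after event 7 (t=34: DEC x by 10): {x=-7}
  after event 8 (t=37: SET z = 0): {x=-7, z=0}
  after event 9 (t=43: SET y = -8): {x=-7, y=-8, z=0}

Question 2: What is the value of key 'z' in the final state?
Answer: -3

Derivation:
Track key 'z' through all 10 events:
  event 1 (t=6: DEL y): z unchanged
  event 2 (t=12: SET z = 38): z (absent) -> 38
  event 3 (t=17: SET z = 2): z 38 -> 2
  event 4 (t=23: SET x = -7): z unchanged
  event 5 (t=26: INC x by 10): z unchanged
  event 6 (t=32: DEL z): z 2 -> (absent)
  event 7 (t=34: DEC x by 10): z unchanged
  event 8 (t=37: SET z = 0): z (absent) -> 0
  event 9 (t=43: SET y = -8): z unchanged
  event 10 (t=48: DEC z by 3): z 0 -> -3
Final: z = -3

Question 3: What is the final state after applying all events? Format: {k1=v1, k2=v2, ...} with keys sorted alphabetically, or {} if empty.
Answer: {x=-7, y=-8, z=-3}

Derivation:
  after event 1 (t=6: DEL y): {}
  after event 2 (t=12: SET z = 38): {z=38}
  after event 3 (t=17: SET z = 2): {z=2}
  after event 4 (t=23: SET x = -7): {x=-7, z=2}
  after event 5 (t=26: INC x by 10): {x=3, z=2}
  after event 6 (t=32: DEL z): {x=3}
  after event 7 (t=34: DEC x by 10): {x=-7}
  after event 8 (t=37: SET z = 0): {x=-7, z=0}
  after event 9 (t=43: SET y = -8): {x=-7, y=-8, z=0}
  after event 10 (t=48: DEC z by 3): {x=-7, y=-8, z=-3}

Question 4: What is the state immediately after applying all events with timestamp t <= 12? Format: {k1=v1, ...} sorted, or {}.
Answer: {z=38}

Derivation:
Apply events with t <= 12 (2 events):
  after event 1 (t=6: DEL y): {}
  after event 2 (t=12: SET z = 38): {z=38}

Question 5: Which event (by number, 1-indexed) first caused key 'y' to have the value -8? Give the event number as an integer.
Looking for first event where y becomes -8:
  event 9: y (absent) -> -8  <-- first match

Answer: 9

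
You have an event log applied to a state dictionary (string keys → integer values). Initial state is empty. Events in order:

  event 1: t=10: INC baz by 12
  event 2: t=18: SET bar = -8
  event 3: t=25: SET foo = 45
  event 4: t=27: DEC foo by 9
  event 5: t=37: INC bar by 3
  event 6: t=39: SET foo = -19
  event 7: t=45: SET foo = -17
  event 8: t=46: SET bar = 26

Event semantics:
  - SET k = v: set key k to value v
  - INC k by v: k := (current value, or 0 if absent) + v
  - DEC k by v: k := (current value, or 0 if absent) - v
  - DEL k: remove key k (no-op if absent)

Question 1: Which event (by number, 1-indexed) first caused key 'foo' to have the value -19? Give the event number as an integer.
Looking for first event where foo becomes -19:
  event 3: foo = 45
  event 4: foo = 36
  event 5: foo = 36
  event 6: foo 36 -> -19  <-- first match

Answer: 6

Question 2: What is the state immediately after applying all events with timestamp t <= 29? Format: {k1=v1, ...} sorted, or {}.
Answer: {bar=-8, baz=12, foo=36}

Derivation:
Apply events with t <= 29 (4 events):
  after event 1 (t=10: INC baz by 12): {baz=12}
  after event 2 (t=18: SET bar = -8): {bar=-8, baz=12}
  after event 3 (t=25: SET foo = 45): {bar=-8, baz=12, foo=45}
  after event 4 (t=27: DEC foo by 9): {bar=-8, baz=12, foo=36}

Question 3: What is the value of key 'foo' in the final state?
Answer: -17

Derivation:
Track key 'foo' through all 8 events:
  event 1 (t=10: INC baz by 12): foo unchanged
  event 2 (t=18: SET bar = -8): foo unchanged
  event 3 (t=25: SET foo = 45): foo (absent) -> 45
  event 4 (t=27: DEC foo by 9): foo 45 -> 36
  event 5 (t=37: INC bar by 3): foo unchanged
  event 6 (t=39: SET foo = -19): foo 36 -> -19
  event 7 (t=45: SET foo = -17): foo -19 -> -17
  event 8 (t=46: SET bar = 26): foo unchanged
Final: foo = -17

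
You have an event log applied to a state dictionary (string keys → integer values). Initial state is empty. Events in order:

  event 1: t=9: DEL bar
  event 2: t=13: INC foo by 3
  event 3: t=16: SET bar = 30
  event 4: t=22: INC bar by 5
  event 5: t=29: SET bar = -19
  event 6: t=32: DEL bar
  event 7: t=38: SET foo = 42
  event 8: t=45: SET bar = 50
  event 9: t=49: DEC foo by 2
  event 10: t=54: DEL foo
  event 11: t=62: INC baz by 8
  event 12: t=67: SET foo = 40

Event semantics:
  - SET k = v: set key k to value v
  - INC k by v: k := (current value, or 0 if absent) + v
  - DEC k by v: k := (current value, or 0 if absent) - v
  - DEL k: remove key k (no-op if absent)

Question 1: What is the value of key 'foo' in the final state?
Answer: 40

Derivation:
Track key 'foo' through all 12 events:
  event 1 (t=9: DEL bar): foo unchanged
  event 2 (t=13: INC foo by 3): foo (absent) -> 3
  event 3 (t=16: SET bar = 30): foo unchanged
  event 4 (t=22: INC bar by 5): foo unchanged
  event 5 (t=29: SET bar = -19): foo unchanged
  event 6 (t=32: DEL bar): foo unchanged
  event 7 (t=38: SET foo = 42): foo 3 -> 42
  event 8 (t=45: SET bar = 50): foo unchanged
  event 9 (t=49: DEC foo by 2): foo 42 -> 40
  event 10 (t=54: DEL foo): foo 40 -> (absent)
  event 11 (t=62: INC baz by 8): foo unchanged
  event 12 (t=67: SET foo = 40): foo (absent) -> 40
Final: foo = 40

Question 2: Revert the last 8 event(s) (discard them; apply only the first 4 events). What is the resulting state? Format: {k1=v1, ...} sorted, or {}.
Answer: {bar=35, foo=3}

Derivation:
Keep first 4 events (discard last 8):
  after event 1 (t=9: DEL bar): {}
  after event 2 (t=13: INC foo by 3): {foo=3}
  after event 3 (t=16: SET bar = 30): {bar=30, foo=3}
  after event 4 (t=22: INC bar by 5): {bar=35, foo=3}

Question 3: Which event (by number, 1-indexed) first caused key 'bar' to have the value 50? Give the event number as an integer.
Answer: 8

Derivation:
Looking for first event where bar becomes 50:
  event 3: bar = 30
  event 4: bar = 35
  event 5: bar = -19
  event 6: bar = (absent)
  event 8: bar (absent) -> 50  <-- first match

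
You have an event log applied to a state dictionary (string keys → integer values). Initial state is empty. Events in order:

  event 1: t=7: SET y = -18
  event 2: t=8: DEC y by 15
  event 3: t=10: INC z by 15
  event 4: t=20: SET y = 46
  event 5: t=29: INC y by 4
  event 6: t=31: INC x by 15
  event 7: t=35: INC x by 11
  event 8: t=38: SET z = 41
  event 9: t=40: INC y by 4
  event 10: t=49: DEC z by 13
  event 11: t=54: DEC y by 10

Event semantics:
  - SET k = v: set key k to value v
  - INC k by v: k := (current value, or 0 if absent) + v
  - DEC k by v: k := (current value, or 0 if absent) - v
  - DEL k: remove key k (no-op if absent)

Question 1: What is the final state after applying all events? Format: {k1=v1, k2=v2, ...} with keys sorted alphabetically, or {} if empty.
Answer: {x=26, y=44, z=28}

Derivation:
  after event 1 (t=7: SET y = -18): {y=-18}
  after event 2 (t=8: DEC y by 15): {y=-33}
  after event 3 (t=10: INC z by 15): {y=-33, z=15}
  after event 4 (t=20: SET y = 46): {y=46, z=15}
  after event 5 (t=29: INC y by 4): {y=50, z=15}
  after event 6 (t=31: INC x by 15): {x=15, y=50, z=15}
  after event 7 (t=35: INC x by 11): {x=26, y=50, z=15}
  after event 8 (t=38: SET z = 41): {x=26, y=50, z=41}
  after event 9 (t=40: INC y by 4): {x=26, y=54, z=41}
  after event 10 (t=49: DEC z by 13): {x=26, y=54, z=28}
  after event 11 (t=54: DEC y by 10): {x=26, y=44, z=28}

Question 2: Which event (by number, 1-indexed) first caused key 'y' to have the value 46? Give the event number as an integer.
Answer: 4

Derivation:
Looking for first event where y becomes 46:
  event 1: y = -18
  event 2: y = -33
  event 3: y = -33
  event 4: y -33 -> 46  <-- first match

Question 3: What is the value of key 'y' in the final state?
Track key 'y' through all 11 events:
  event 1 (t=7: SET y = -18): y (absent) -> -18
  event 2 (t=8: DEC y by 15): y -18 -> -33
  event 3 (t=10: INC z by 15): y unchanged
  event 4 (t=20: SET y = 46): y -33 -> 46
  event 5 (t=29: INC y by 4): y 46 -> 50
  event 6 (t=31: INC x by 15): y unchanged
  event 7 (t=35: INC x by 11): y unchanged
  event 8 (t=38: SET z = 41): y unchanged
  event 9 (t=40: INC y by 4): y 50 -> 54
  event 10 (t=49: DEC z by 13): y unchanged
  event 11 (t=54: DEC y by 10): y 54 -> 44
Final: y = 44

Answer: 44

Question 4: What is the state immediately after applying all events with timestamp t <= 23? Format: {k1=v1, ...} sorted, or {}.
Answer: {y=46, z=15}

Derivation:
Apply events with t <= 23 (4 events):
  after event 1 (t=7: SET y = -18): {y=-18}
  after event 2 (t=8: DEC y by 15): {y=-33}
  after event 3 (t=10: INC z by 15): {y=-33, z=15}
  after event 4 (t=20: SET y = 46): {y=46, z=15}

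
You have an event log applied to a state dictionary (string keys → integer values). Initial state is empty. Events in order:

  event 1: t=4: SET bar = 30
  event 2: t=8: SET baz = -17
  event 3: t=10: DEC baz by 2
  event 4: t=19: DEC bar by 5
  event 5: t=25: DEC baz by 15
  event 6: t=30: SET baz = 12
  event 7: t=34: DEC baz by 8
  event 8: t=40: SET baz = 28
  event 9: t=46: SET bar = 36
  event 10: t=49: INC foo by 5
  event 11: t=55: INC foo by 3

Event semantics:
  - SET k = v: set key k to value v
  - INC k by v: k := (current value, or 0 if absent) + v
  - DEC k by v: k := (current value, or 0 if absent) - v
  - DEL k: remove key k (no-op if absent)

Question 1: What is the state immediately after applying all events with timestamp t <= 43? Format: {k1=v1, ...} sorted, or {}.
Apply events with t <= 43 (8 events):
  after event 1 (t=4: SET bar = 30): {bar=30}
  after event 2 (t=8: SET baz = -17): {bar=30, baz=-17}
  after event 3 (t=10: DEC baz by 2): {bar=30, baz=-19}
  after event 4 (t=19: DEC bar by 5): {bar=25, baz=-19}
  after event 5 (t=25: DEC baz by 15): {bar=25, baz=-34}
  after event 6 (t=30: SET baz = 12): {bar=25, baz=12}
  after event 7 (t=34: DEC baz by 8): {bar=25, baz=4}
  after event 8 (t=40: SET baz = 28): {bar=25, baz=28}

Answer: {bar=25, baz=28}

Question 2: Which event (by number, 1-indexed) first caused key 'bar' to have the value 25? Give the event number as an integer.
Looking for first event where bar becomes 25:
  event 1: bar = 30
  event 2: bar = 30
  event 3: bar = 30
  event 4: bar 30 -> 25  <-- first match

Answer: 4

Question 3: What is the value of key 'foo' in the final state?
Track key 'foo' through all 11 events:
  event 1 (t=4: SET bar = 30): foo unchanged
  event 2 (t=8: SET baz = -17): foo unchanged
  event 3 (t=10: DEC baz by 2): foo unchanged
  event 4 (t=19: DEC bar by 5): foo unchanged
  event 5 (t=25: DEC baz by 15): foo unchanged
  event 6 (t=30: SET baz = 12): foo unchanged
  event 7 (t=34: DEC baz by 8): foo unchanged
  event 8 (t=40: SET baz = 28): foo unchanged
  event 9 (t=46: SET bar = 36): foo unchanged
  event 10 (t=49: INC foo by 5): foo (absent) -> 5
  event 11 (t=55: INC foo by 3): foo 5 -> 8
Final: foo = 8

Answer: 8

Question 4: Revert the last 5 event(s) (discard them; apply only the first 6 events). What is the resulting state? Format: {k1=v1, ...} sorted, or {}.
Answer: {bar=25, baz=12}

Derivation:
Keep first 6 events (discard last 5):
  after event 1 (t=4: SET bar = 30): {bar=30}
  after event 2 (t=8: SET baz = -17): {bar=30, baz=-17}
  after event 3 (t=10: DEC baz by 2): {bar=30, baz=-19}
  after event 4 (t=19: DEC bar by 5): {bar=25, baz=-19}
  after event 5 (t=25: DEC baz by 15): {bar=25, baz=-34}
  after event 6 (t=30: SET baz = 12): {bar=25, baz=12}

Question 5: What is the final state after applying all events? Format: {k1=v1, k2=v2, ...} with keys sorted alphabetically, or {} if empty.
  after event 1 (t=4: SET bar = 30): {bar=30}
  after event 2 (t=8: SET baz = -17): {bar=30, baz=-17}
  after event 3 (t=10: DEC baz by 2): {bar=30, baz=-19}
  after event 4 (t=19: DEC bar by 5): {bar=25, baz=-19}
  after event 5 (t=25: DEC baz by 15): {bar=25, baz=-34}
  after event 6 (t=30: SET baz = 12): {bar=25, baz=12}
  after event 7 (t=34: DEC baz by 8): {bar=25, baz=4}
  after event 8 (t=40: SET baz = 28): {bar=25, baz=28}
  after event 9 (t=46: SET bar = 36): {bar=36, baz=28}
  after event 10 (t=49: INC foo by 5): {bar=36, baz=28, foo=5}
  after event 11 (t=55: INC foo by 3): {bar=36, baz=28, foo=8}

Answer: {bar=36, baz=28, foo=8}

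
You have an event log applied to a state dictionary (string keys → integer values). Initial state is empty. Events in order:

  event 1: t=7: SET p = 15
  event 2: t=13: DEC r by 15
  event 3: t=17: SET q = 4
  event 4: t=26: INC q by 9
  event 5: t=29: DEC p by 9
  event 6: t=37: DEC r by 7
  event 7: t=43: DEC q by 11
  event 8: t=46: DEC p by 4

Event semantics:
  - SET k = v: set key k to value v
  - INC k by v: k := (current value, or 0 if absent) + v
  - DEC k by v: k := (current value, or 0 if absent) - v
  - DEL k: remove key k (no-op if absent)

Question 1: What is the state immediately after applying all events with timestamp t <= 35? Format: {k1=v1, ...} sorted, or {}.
Answer: {p=6, q=13, r=-15}

Derivation:
Apply events with t <= 35 (5 events):
  after event 1 (t=7: SET p = 15): {p=15}
  after event 2 (t=13: DEC r by 15): {p=15, r=-15}
  after event 3 (t=17: SET q = 4): {p=15, q=4, r=-15}
  after event 4 (t=26: INC q by 9): {p=15, q=13, r=-15}
  after event 5 (t=29: DEC p by 9): {p=6, q=13, r=-15}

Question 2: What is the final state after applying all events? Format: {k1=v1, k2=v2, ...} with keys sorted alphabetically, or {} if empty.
  after event 1 (t=7: SET p = 15): {p=15}
  after event 2 (t=13: DEC r by 15): {p=15, r=-15}
  after event 3 (t=17: SET q = 4): {p=15, q=4, r=-15}
  after event 4 (t=26: INC q by 9): {p=15, q=13, r=-15}
  after event 5 (t=29: DEC p by 9): {p=6, q=13, r=-15}
  after event 6 (t=37: DEC r by 7): {p=6, q=13, r=-22}
  after event 7 (t=43: DEC q by 11): {p=6, q=2, r=-22}
  after event 8 (t=46: DEC p by 4): {p=2, q=2, r=-22}

Answer: {p=2, q=2, r=-22}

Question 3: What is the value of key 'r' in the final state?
Track key 'r' through all 8 events:
  event 1 (t=7: SET p = 15): r unchanged
  event 2 (t=13: DEC r by 15): r (absent) -> -15
  event 3 (t=17: SET q = 4): r unchanged
  event 4 (t=26: INC q by 9): r unchanged
  event 5 (t=29: DEC p by 9): r unchanged
  event 6 (t=37: DEC r by 7): r -15 -> -22
  event 7 (t=43: DEC q by 11): r unchanged
  event 8 (t=46: DEC p by 4): r unchanged
Final: r = -22

Answer: -22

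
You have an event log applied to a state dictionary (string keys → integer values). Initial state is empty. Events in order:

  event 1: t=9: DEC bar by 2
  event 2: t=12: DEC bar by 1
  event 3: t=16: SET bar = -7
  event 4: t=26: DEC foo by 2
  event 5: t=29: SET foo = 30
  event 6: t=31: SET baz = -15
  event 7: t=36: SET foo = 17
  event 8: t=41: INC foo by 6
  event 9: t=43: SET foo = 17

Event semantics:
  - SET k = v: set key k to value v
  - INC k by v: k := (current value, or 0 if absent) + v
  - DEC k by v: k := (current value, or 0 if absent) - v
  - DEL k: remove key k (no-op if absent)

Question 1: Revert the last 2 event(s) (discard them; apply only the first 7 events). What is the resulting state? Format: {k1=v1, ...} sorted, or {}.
Keep first 7 events (discard last 2):
  after event 1 (t=9: DEC bar by 2): {bar=-2}
  after event 2 (t=12: DEC bar by 1): {bar=-3}
  after event 3 (t=16: SET bar = -7): {bar=-7}
  after event 4 (t=26: DEC foo by 2): {bar=-7, foo=-2}
  after event 5 (t=29: SET foo = 30): {bar=-7, foo=30}
  after event 6 (t=31: SET baz = -15): {bar=-7, baz=-15, foo=30}
  after event 7 (t=36: SET foo = 17): {bar=-7, baz=-15, foo=17}

Answer: {bar=-7, baz=-15, foo=17}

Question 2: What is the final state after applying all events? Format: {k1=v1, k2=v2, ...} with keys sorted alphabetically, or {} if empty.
  after event 1 (t=9: DEC bar by 2): {bar=-2}
  after event 2 (t=12: DEC bar by 1): {bar=-3}
  after event 3 (t=16: SET bar = -7): {bar=-7}
  after event 4 (t=26: DEC foo by 2): {bar=-7, foo=-2}
  after event 5 (t=29: SET foo = 30): {bar=-7, foo=30}
  after event 6 (t=31: SET baz = -15): {bar=-7, baz=-15, foo=30}
  after event 7 (t=36: SET foo = 17): {bar=-7, baz=-15, foo=17}
  after event 8 (t=41: INC foo by 6): {bar=-7, baz=-15, foo=23}
  after event 9 (t=43: SET foo = 17): {bar=-7, baz=-15, foo=17}

Answer: {bar=-7, baz=-15, foo=17}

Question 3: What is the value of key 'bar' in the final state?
Answer: -7

Derivation:
Track key 'bar' through all 9 events:
  event 1 (t=9: DEC bar by 2): bar (absent) -> -2
  event 2 (t=12: DEC bar by 1): bar -2 -> -3
  event 3 (t=16: SET bar = -7): bar -3 -> -7
  event 4 (t=26: DEC foo by 2): bar unchanged
  event 5 (t=29: SET foo = 30): bar unchanged
  event 6 (t=31: SET baz = -15): bar unchanged
  event 7 (t=36: SET foo = 17): bar unchanged
  event 8 (t=41: INC foo by 6): bar unchanged
  event 9 (t=43: SET foo = 17): bar unchanged
Final: bar = -7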